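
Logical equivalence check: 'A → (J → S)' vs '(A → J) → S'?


Expression 1: A → (J → S)
Expression 2: (A → J) → S
Truth table (A J S | Expr1 Expr2):
  T T T |   T     T
  T T F |   F     F
  T F T |   T     T
  T F F |   T     T
  F T T |   T     T
  F T F |   T     F   ← differ
  F F T |   T     T
  F F F |   T     F   ← differ
Counterexample: A=F, J=T, S=F gives Expr1 = T but Expr2 = F, so the expressions are NOT logically equivalent.

No


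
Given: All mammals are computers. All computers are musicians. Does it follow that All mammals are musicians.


Premise 1: All mammals are computers.
Premise 2: All computers are musicians.
Conclusion: All mammals are musicians.
Barbara syllogism (AAA-1): All A are B, All B are C → All A are C.
Middle term (computers) distributed in premise 2.

Valid


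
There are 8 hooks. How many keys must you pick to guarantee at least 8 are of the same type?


Pigeonhole: to guarantee k in one of n categories, need (k-1)×n + 1.
k = 8, n = 8
Minimum = (8-1) × 8 + 1 = 7 × 8 + 1

57


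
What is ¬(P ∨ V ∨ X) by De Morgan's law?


De Morgan's law: ¬(P ∨ Q ∨ R) ≡ ¬P ∧ ¬Q ∧ ¬R
¬(P ∨ V ∨ X) = ¬P ∧ ¬V ∧ ¬X

¬P ∧ ¬V ∧ ¬X


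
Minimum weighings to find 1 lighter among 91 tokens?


Each weighing has 3 outcomes (left heavy / balance / right heavy), so k weighings distinguish at most 3^k cases; splitting into three near-equal groups achieves this.
Need 3^k ≥ 91: 3^4 = 81 < 91 ≤ 3^5 = 243
k = ⌈log₃(91)⌉ = 5

5


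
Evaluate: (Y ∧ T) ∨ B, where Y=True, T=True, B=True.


Y = True, T = True, B = True
Expression: (Y ∧ T) ∨ B
Step 1: Y ∧ T = True AND True = True
Step 2: (True) ∨ B = True OR True = True

True


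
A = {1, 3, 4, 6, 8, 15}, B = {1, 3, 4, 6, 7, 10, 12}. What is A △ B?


A = {1, 3, 4, 6, 8, 15}
B = {1, 3, 4, 6, 7, 10, 12}
Operation: symmetric difference
In A only: [8, 15], in B only: [7, 10, 12]

{7, 8, 10, 12, 15}


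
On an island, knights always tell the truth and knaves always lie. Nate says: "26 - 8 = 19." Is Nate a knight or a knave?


Statement: "26 - 8 = 19."
Actual: 26 - 8 = 18
Claimed: 19
Statement is FALSE → Nate lies → Knave

Knave


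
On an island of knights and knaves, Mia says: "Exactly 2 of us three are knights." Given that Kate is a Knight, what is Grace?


Mia claims exactly 2 knights among Mia, Kate, Grace.
Given: Kate is a Knight.

Case 1: Mia is a Knight (tells truth)
  Then exactly 2 of the three are knights.
  Counting Mia, Kate: 2 knight(s) so far. Need 0 more → Grace = Knave.
Case 2: Mia is a Knave (lies)
  Then the count is NOT 2.
  If Grace = Knight, count = 2 = 2 → claim would be true, contradicts lie.
  If Grace = Knave, count = 1 ≠ 2 → lie confirmed ✓

Grace is a Knave.

Knave


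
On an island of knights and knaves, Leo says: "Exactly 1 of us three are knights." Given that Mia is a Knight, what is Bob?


Leo claims exactly 1 knights among Leo, Mia, Bob.
Given: Mia is a Knight.

Case 1: Leo is a Knight (tells truth)
  Then exactly 1 of the three are knights.
  Counting Leo, Mia: 2 knight(s) so far. Need -1 more → impossible.
Case 2: Leo is a Knave (lies)
  Then the count is NOT 1.
  If Bob = Knave, count = 1 = 1 → claim would be true, contradicts lie.
  If Bob = Knight, count = 2 ≠ 1 → lie confirmed ✓

Bob is a Knight.

Knight


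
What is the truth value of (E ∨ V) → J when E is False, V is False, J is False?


E = False, V = False, J = False
Step 1: E ∨ V = False OR False = False
Step 2: (False) → J: false only when antecedent=True and J=False.
Result: True

True


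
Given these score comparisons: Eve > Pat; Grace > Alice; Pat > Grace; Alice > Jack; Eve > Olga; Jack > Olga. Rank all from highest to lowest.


Constraints: Eve > Pat; Grace > Alice; Pat > Grace; Alice > Jack; Eve > Olga; Jack > Olga
Method: at each step, the next-highest is the one remaining person who never appears on the smaller side of a constraint between remaining people.
  Step 1: remaining {Alice, Olga, Grace, Jack, Pat, Eve}; on the smaller side: {Alice, Olga, Grace, Jack, Pat} → Eve is next (Eve > Pat; Eve > Olga).
  Step 2: remaining {Alice, Olga, Grace, Jack, Pat}; on the smaller side: {Alice, Olga, Grace, Jack} → Pat is next (Pat > Grace).
  Step 3: remaining {Alice, Olga, Grace, Jack}; on the smaller side: {Alice, Olga, Jack} → Grace is next (Grace > Alice).
  Step 4: remaining {Alice, Olga, Jack}; on the smaller side: {Olga, Jack} → Alice is next (Alice > Jack).
  Step 5: remaining {Olga, Jack}; on the smaller side: {Olga} → Jack is next (Jack > Olga).
  Step 6: only Olga remains → lowest.
Final ranking (highest to lowest):

Eve > Pat > Grace > Alice > Jack > Olga


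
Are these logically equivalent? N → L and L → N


Expression 1: N → L
Expression 2: L → N
Truth table (N L | Expr1 Expr2):
  T T |   T     T
  T F |   F     T   ← differ
  F T |   T     F   ← differ
  F F |   T     T
Counterexample: N=T, L=F gives Expr1 = F but Expr2 = T, so the expressions are NOT logically equivalent.

No


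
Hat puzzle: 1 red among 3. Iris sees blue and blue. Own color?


Total red = 1, seen red = 0
Own red = 1 - 0 = 1
Iris's hat is red.

red


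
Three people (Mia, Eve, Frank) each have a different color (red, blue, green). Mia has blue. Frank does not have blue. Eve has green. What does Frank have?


From clues:
  Eve → green
  Mia → blue
By elimination, Frank gets the remaining.

red


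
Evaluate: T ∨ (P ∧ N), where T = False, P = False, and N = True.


T = False, P = False, N = True
Step 1: P ∧ N = False AND True = False
Step 2: T ∨ False = False OR False = False
AND evaluated first (higher precedence); then OR applied.

False


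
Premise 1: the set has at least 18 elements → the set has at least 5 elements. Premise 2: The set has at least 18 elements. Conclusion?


Modus ponens: P → Q, P ⊢ Q
P: the set has at least 18 elements
Q: the set has at least 5 elements
We have P → Q and P is true.
By modus ponens, Q must be true.

The set has at least 5 elements


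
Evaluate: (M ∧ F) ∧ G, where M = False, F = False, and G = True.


M = False, F = False, G = True
Step 1: M ∧ F = False AND False = False
Step 2: False ∧ G = False AND True = False
AND is true only when ALL operands are true.

False


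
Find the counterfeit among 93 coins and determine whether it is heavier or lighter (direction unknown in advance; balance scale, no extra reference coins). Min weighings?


Let n = 93. 186 possibilities (n coins × lighter/heavier); each weighing has 3 outcomes.
Bound for k weighings: say the first weighing puts j coins on each pan. If it tips, the 2j weighed coins remain suspects (each with a known direction) and k-1 weighings give 3^(k-1) outcomes; 3^(k-1) is odd, so 2j ≤ 3^(k-1) - 1. If it balances, the n - 2j unweighed coins remain with direction unknown: 2(n - 2j) ≤ 3^(k-1) - 1 by the same parity argument. Adding, n ≤ (3^(k-1) - 1) + (3^(k-1) - 1)/2 = (3^k - 3)/2, and the classical three-group strategy achieves this (3 coins in 2 weighings, 12 in 3, 39 in 4, 120 in 5).
So we need the smallest k with (3^k - 3)/2 ≥ 93.
k = 4: (3^4 - 3)/2 = 39 < 93 ✗
k = 5: (3^5 - 3)/2 = 120 ≥ 93 ✓

5


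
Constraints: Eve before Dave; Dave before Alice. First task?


Constraints: Eve before Dave; Dave before Alice
The first task can have nothing scheduled before it, so it must never appear on the right of a 'before'.
Tasks appearing after some 'before': Dave, Alice.
The only task not in that list is Eve → it is first.

Eve


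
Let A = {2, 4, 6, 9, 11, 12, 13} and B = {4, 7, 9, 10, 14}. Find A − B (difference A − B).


A = {2, 4, 6, 9, 11, 12, 13}
B = {4, 7, 9, 10, 14}
Operation: difference A − B
In A but not B: 2, 6, 11, 12, 13

{2, 6, 11, 12, 13}


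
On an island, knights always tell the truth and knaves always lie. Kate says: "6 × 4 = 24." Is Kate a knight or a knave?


Statement: "6 × 4 = 24."
Actual: 6 × 4 = 24
Claimed: 24
Statement is TRUE → Kate tells the truth → Knight

Knight


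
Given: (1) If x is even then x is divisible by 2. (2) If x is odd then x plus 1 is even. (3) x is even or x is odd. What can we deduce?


Constructive dilemma: (P → Q) ∧ (R → S), P ∨ R ⊢ Q ∨ S
Premise 1: x is even → x is divisible by 2
Premise 2: x is odd → x plus 1 is even
Premise 3: x is even ∨ x is odd
Case 1: Assuming x is even, then by Premise 1, x is divisible by 2.
Case 2: Assuming x is odd, then by Premise 2, x plus 1 is even.
Since one of x is even or x is odd must hold, we get x is divisible by 2 or x plus 1 is even.

x is divisible by 2 or x plus 1 is even.


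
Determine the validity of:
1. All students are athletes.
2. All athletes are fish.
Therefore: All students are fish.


Premise 1: All students are athletes.
Premise 2: All athletes are fish.
Conclusion: All students are fish.
Barbara syllogism (AAA-1): All A are B, All B are C → All A are C.
Middle term (athletes) distributed in premise 2.

Valid


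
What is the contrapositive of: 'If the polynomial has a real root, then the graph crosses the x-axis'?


Original: If the polynomial has a real root, then the graph crosses the x-axis
Contrapositive: If ¬Q, then ¬P
Negate Q: not (the graph crosses the x-axis)
Negate P: not (the polynomial has a real root)

If not (the graph crosses the x-axis), then not (the polynomial has a real root).


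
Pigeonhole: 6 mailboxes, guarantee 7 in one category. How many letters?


Pigeonhole: to guarantee k in one of n categories, need (k-1)×n + 1.
k = 7, n = 6
Minimum = (7-1) × 6 + 1 = 6 × 6 + 1

37


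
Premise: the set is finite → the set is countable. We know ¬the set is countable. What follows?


Modus tollens: P → Q, ¬Q ⊢ ¬P
P: the set is finite
Q: the set is countable
We have P → Q and Q is false.
By modus tollens, P must be false.

It is not the case that the set is finite


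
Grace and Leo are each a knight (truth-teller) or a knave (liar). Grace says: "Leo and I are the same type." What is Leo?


Grace says: "Leo and I are the same type."
Case 1: Grace is a Knight (truth-teller)
  Statement is true → they ARE the same → Leo is also a Knight
Case 2: Grace is a Knave (liar)
  Statement is false → they are NOT the same → Leo is a Knight
In both cases, Leo is a Knight.

Knight


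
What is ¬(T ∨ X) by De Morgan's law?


De Morgan's law: ¬(P ∨ Q) ≡ ¬P ∧ ¬Q
¬(T ∨ X) = ¬T ∧ ¬X

¬T ∧ ¬X


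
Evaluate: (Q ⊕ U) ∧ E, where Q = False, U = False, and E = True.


Q = False, U = False, E = True
Step 1: Q ⊕ U = False XOR False = False
Step 2: False ∧ E = False AND True = False
XOR true when exactly one of Q,U is true; then AND with E.

False


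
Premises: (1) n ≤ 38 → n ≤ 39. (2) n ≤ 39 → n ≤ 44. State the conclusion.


Hypothetical syllogism: P → Q, Q → R ⊢ P → R
Premise 1: n ≤ 38 → n ≤ 39
Premise 2: n ≤ 39 → n ≤ 44
Chain the implications: the middle term (n ≤ 39) links the two.
Conclusion: If n ≤ 38, then n ≤ 44.

If n ≤ 38, then n ≤ 44.


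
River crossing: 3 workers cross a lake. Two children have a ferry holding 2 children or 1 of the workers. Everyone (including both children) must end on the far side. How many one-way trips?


Per crossing of one of the workers: children→, one←, one of the workers→, one← = 4 trips
3 × 4 = 12, + 1 final children→ = 13
Minimum trips = 13

13


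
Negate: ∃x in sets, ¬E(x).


Original: ∃x ¬E(x)
Rule: ¬∀→∃, ¬∃→∀, negate predicate.
Negation: ∀x E(x)

∀x E(x)


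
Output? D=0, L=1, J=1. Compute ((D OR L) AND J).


D OR L = 0|1 = 1
1 AND 1 = 1

1


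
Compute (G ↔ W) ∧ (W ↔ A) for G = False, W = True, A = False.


G = False, W = True, A = False
Step 1: G ↔ W is true when G and W have the same value. Result: False
Step 2: W ↔ A is true when W and A have the same value. Result: False
Step 3: False ∧ False = False

False


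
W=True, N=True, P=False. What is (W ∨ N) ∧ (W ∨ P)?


W = True, N = True, P = False
Expression: (W ∨ N) ∧ (W ∨ P)
Step 1: W ∨ N = True OR True = True
Step 2: W ∨ P = True OR False = True
Step 3: (True) ∧ (True) = True AND True = True

True


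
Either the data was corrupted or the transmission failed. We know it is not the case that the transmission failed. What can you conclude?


Disjunctive syllogism: P ∨ Q, ¬P ⊢ Q
Disjunction: the data was corrupted ∨ the transmission failed
We know it is not the case that the transmission failed.
By disjunctive syllogism, the other disjunct must be true.

The data was corrupted


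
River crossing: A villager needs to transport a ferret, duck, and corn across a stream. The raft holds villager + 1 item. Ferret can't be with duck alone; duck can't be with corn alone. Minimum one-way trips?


1. villager+duck → 2. villager ← 3. villager+ferret → 4. villager+duck ← 5. villager+corn → 6. villager ← 7. villager+duck →
Minimum trips = 7

7


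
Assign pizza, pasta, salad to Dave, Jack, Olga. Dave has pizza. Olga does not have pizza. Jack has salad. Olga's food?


From clues:
  Dave → pizza
  Jack → salad
By elimination, Olga gets the remaining.

pasta


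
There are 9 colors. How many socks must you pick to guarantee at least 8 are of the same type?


Pigeonhole: to guarantee k in one of n categories, need (k-1)×n + 1.
k = 8, n = 9
Minimum = (8-1) × 9 + 1 = 7 × 9 + 1

64


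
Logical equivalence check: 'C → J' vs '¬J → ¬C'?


Expression 1: C → J
Expression 2: ¬J → ¬C
Truth table (C J | Expr1 Expr2):
  T T |   T     T
  T F |   F     F
  F T |   T     T
  F F |   T     T
All 4 rows agree, so the expressions are logically equivalent.

Yes


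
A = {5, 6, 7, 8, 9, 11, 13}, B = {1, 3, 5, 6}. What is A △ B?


A = {5, 6, 7, 8, 9, 11, 13}
B = {1, 3, 5, 6}
Operation: symmetric difference
In A only: [7, 8, 9, 11, 13], in B only: [1, 3]

{1, 3, 7, 8, 9, 11, 13}


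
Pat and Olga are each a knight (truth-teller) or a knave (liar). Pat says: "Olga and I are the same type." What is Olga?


Pat says: "Olga and I are the same type."
Case 1: Pat is a Knight (truth-teller)
  Statement is true → they ARE the same → Olga is also a Knight
Case 2: Pat is a Knave (liar)
  Statement is false → they are NOT the same → Olga is a Knight
In both cases, Olga is a Knight.

Knight


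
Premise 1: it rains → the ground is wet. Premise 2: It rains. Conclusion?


Modus ponens: P → Q, P ⊢ Q
P: it rains
Q: the ground is wet
We have P → Q and P is true.
By modus ponens, Q must be true.

The ground is wet


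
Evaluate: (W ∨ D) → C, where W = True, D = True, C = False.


W = True, D = True, C = False
Step 1: W ∨ D = True OR True = True
Step 2: (True) → C: false only when antecedent=True and C=False.
Result: False

False


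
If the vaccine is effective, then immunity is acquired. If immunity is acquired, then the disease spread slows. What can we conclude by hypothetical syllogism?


Hypothetical syllogism: P → Q, Q → R ⊢ P → R
Premise 1: the vaccine is effective → immunity is acquired
Premise 2: immunity is acquired → the disease spread slows
Chain the implications: the middle term (immunity is acquired) links the two.
Conclusion: If the vaccine is effective, then the disease spread slows.

If the vaccine is effective, then the disease spread slows.


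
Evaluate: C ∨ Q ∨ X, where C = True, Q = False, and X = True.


C = True, Q = False, X = True
Step 1: C ∨ Q = True OR False = True
Step 2: True ∨ X = True OR True = True
OR is true when at least one operand is true.

True


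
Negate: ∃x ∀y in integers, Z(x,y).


Original: ∃x ∀y Z(x,y)
Rule: ¬∀→∃, ¬∃→∀, negate predicate.
Negation: ∀x ∃y ¬Z(x,y)

∀x ∃y ¬Z(x,y)


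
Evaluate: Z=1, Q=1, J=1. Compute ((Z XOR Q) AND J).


Z XOR Q = 1^1 = 0
0 AND 1 = 0

0


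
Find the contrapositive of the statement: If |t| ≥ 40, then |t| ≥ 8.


Original: If |t| ≥ 40, then |t| ≥ 8
Contrapositive: If ¬Q, then ¬P
Negate Q: not (|t| ≥ 8)
Negate P: not (|t| ≥ 40)

If not (|t| ≥ 8), then not (|t| ≥ 40).


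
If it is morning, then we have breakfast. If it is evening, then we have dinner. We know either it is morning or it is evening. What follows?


Constructive dilemma: (P → Q) ∧ (R → S), P ∨ R ⊢ Q ∨ S
Premise 1: it is morning → we have breakfast
Premise 2: it is evening → we have dinner
Premise 3: it is morning ∨ it is evening
Case 1: Assuming it is morning, then by Premise 1, we have breakfast.
Case 2: Assuming it is evening, then by Premise 2, we have dinner.
Since one of it is morning or it is evening must hold, we get we have breakfast or we have dinner.

We have breakfast or we have dinner.


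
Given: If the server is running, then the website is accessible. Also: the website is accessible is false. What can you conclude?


Modus tollens: P → Q, ¬Q ⊢ ¬P
P: the server is running
Q: the website is accessible
We have P → Q and Q is false.
By modus tollens, P must be false.

It is not the case that the server is running


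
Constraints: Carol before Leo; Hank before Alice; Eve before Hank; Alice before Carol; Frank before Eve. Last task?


Constraints: Carol before Leo; Hank before Alice; Eve before Hank; Alice before Carol; Frank before Eve
The last task can have nothing scheduled after it, so it must never appear on the left of a 'before'.
Tasks appearing before some other task: Carol, Hank, Eve, Alice, Frank.
The only task not in that list is Leo → it is last.

Leo


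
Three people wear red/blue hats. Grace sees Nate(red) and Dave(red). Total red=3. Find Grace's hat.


Total red = 3, seen red = 2
Own red = 3 - 2 = 1
Grace's hat is red.

red


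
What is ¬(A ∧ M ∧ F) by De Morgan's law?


De Morgan's law: ¬(P ∧ Q ∧ R) ≡ ¬P ∨ ¬Q ∨ ¬R
¬(A ∧ M ∧ F) = ¬A ∨ ¬M ∨ ¬F

¬A ∨ ¬M ∨ ¬F


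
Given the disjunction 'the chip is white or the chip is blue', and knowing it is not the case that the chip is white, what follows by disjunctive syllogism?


Disjunctive syllogism: P ∨ Q, ¬P ⊢ Q
Disjunction: the chip is white ∨ the chip is blue
We know it is not the case that the chip is white.
By disjunctive syllogism, the other disjunct must be true.

The chip is blue


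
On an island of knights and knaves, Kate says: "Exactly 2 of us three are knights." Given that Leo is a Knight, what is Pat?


Kate claims exactly 2 knights among Kate, Leo, Pat.
Given: Leo is a Knight.

Case 1: Kate is a Knight (tells truth)
  Then exactly 2 of the three are knights.
  Counting Kate, Leo: 2 knight(s) so far. Need 0 more → Pat = Knave.
Case 2: Kate is a Knave (lies)
  Then the count is NOT 2.
  If Pat = Knight, count = 2 = 2 → claim would be true, contradicts lie.
  If Pat = Knave, count = 1 ≠ 2 → lie confirmed ✓

Pat is a Knave.

Knave


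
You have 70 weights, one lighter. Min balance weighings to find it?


Each weighing has 3 outcomes (left heavy / balance / right heavy), so k weighings distinguish at most 3^k cases; splitting into three near-equal groups achieves this.
Need 3^k ≥ 70: 3^3 = 27 < 70 ≤ 3^4 = 81
k = ⌈log₃(70)⌉ = 4

4


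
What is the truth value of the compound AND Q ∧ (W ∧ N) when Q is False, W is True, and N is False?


Q = False, W = True, N = False
Step 1: W ∧ N = True AND False = False
Step 2: Q ∧ False = False AND False = False
AND is true only when ALL operands are true.

False


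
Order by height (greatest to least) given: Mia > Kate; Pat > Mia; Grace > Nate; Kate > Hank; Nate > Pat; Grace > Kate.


Constraints: Mia > Kate; Pat > Mia; Grace > Nate; Kate > Hank; Nate > Pat; Grace > Kate
Method: at each step, the next-highest is the one remaining person who never appears on the smaller side of a constraint between remaining people.
  Step 1: remaining {Hank, Nate, Grace, Mia, Kate, Pat}; on the smaller side: {Hank, Nate, Mia, Kate, Pat} → Grace is next (Grace > Nate; Grace > Kate).
  Step 2: remaining {Hank, Nate, Mia, Kate, Pat}; on the smaller side: {Hank, Mia, Kate, Pat} → Nate is next (Nate > Pat).
  Step 3: remaining {Hank, Mia, Kate, Pat}; on the smaller side: {Hank, Mia, Kate} → Pat is next (Pat > Mia).
  Step 4: remaining {Hank, Mia, Kate}; on the smaller side: {Hank, Kate} → Mia is next (Mia > Kate).
  Step 5: remaining {Hank, Kate}; on the smaller side: {Hank} → Kate is next (Kate > Hank).
  Step 6: only Hank remains → lowest.
Final ranking (highest to lowest):

Grace > Nate > Pat > Mia > Kate > Hank


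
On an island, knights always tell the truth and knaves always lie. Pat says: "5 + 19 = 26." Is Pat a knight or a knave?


Statement: "5 + 19 = 26."
Actual: 5 + 19 = 24
Claimed: 26
Statement is FALSE → Pat lies → Knave

Knave


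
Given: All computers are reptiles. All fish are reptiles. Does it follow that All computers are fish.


Premise 1: All computers are reptiles.
Premise 2: All fish are reptiles.
Conclusion: All computers are fish.
Fallacy: undistributed middle. reptiles is predicate in both.
Counterexample: computers and fish could be disjoint subsets of reptiles.

Invalid


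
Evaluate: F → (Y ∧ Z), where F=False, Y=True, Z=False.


F = False, Y = True, Z = False
Expression: F → (Y ∧ Z)
Step 1: Y ∧ Z = True AND False = False
Step 2: F → (False) = False → False = True

True


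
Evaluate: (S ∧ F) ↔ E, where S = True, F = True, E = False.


S = True, F = True, E = False
Step 1: S ∧ F = True AND True = True
Step 2: (True) ↔ E: true when both sides have same truth value.
Result: True ↔ False = False

False


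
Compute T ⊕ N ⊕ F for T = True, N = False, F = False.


T = True, N = False, F = False
Step 1: T ⊕ N = True XOR False = True
Step 2: True ⊕ F = True XOR False = True
XOR is true when an odd number of operands are true.

True


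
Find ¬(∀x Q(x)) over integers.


Original: ∀x Q(x)
Rule: ¬∀→∃, ¬∃→∀, negate predicate.
Negation: ∃x ¬Q(x)

∃x ¬Q(x)


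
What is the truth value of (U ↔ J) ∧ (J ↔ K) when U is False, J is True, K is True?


U = False, J = True, K = True
Step 1: U ↔ J is true when U and J have the same value. Result: False
Step 2: J ↔ K is true when J and K have the same value. Result: True
Step 3: False ∧ True = False

False


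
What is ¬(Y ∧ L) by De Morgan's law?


De Morgan's law: ¬(P ∧ Q) ≡ ¬P ∨ ¬Q
¬(Y ∧ L) = ¬Y ∨ ¬L

¬Y ∨ ¬L


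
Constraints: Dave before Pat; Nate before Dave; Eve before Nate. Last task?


Constraints: Dave before Pat; Nate before Dave; Eve before Nate
The last task can have nothing scheduled after it, so it must never appear on the left of a 'before'.
Tasks appearing before some other task: Dave, Nate, Eve.
The only task not in that list is Pat → it is last.

Pat


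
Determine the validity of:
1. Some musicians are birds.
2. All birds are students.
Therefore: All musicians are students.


Premise 1: Some musicians are birds.
Premise 2: All birds are students.
Conclusion: All musicians are students.
Fallacy: illicit minor. The minor term (musicians) is distributed in the conclusion ('All musicians ...') but undistributed in its premise ('Some musicians are birds' doesn't cover all musicians).
Only 'Some musicians are students' follows, not 'All'.

Invalid


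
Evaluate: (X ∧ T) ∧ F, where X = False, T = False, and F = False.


X = False, T = False, F = False
Step 1: X ∧ T = False AND False = False
Step 2: False ∧ F = False AND False = False
AND is true only when ALL operands are true.

False


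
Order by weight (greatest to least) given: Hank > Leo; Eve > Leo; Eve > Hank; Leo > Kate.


Constraints: Hank > Leo; Eve > Leo; Eve > Hank; Leo > Kate
Method: at each step, the next-highest is the one remaining person who never appears on the smaller side of a constraint between remaining people.
  Step 1: remaining {Hank, Kate, Eve, Leo}; on the smaller side: {Hank, Kate, Leo} → Eve is next (Eve > Leo; Eve > Hank).
  Step 2: remaining {Hank, Kate, Leo}; on the smaller side: {Kate, Leo} → Hank is next (Hank > Leo).
  Step 3: remaining {Kate, Leo}; on the smaller side: {Kate} → Leo is next (Leo > Kate).
  Step 4: only Kate remains → lowest.
Final ranking (highest to lowest):

Eve > Hank > Leo > Kate


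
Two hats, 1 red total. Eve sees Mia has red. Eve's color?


Total red = 1, Mia = red
Red accounted for: 1
Remaining for Eve: 0
Eve's hat is blue.

blue


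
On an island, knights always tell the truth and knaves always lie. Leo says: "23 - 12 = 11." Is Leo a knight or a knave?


Statement: "23 - 12 = 11."
Actual: 23 - 12 = 11
Claimed: 11
Statement is TRUE → Leo tells the truth → Knight

Knight


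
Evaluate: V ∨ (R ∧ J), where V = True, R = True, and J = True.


V = True, R = True, J = True
Step 1: R ∧ J = True AND True = True
Step 2: V ∨ True = True OR True = True
AND evaluated first (higher precedence); then OR applied.

True


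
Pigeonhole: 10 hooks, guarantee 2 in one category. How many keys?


Pigeonhole: to guarantee k in one of n categories, need (k-1)×n + 1.
k = 2, n = 10
Minimum = (2-1) × 10 + 1 = 1 × 10 + 1

11


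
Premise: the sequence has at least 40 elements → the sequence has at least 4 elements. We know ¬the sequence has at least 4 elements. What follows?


Modus tollens: P → Q, ¬Q ⊢ ¬P
P: the sequence has at least 40 elements
Q: the sequence has at least 4 elements
We have P → Q and Q is false.
By modus tollens, P must be false.

It is not the case that the sequence has at least 40 elements


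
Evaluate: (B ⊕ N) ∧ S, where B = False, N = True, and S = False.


B = False, N = True, S = False
Step 1: B ⊕ N = False XOR True = True
Step 2: True ∧ S = True AND False = False
XOR true when exactly one of B,N is true; then AND with S.

False


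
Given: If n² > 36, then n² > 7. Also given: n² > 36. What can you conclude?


Modus ponens: P → Q, P ⊢ Q
P: n² > 36
Q: n² > 7
We have P → Q and P is true.
By modus ponens, Q must be true.

n² > 7


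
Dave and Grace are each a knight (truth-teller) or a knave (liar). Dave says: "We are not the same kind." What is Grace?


Dave says: "We are not the same kind."
Case 1: Dave is a Knight (truth-teller)
  Statement is true → they ARE different → Grace is a Knave
Case 2: Dave is a Knave (liar)
  Statement is false → they are NOT different → Grace is a Knave
In both cases, Grace is a Knave.

Knave


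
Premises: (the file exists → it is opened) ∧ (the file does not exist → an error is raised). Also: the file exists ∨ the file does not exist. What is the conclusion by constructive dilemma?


Constructive dilemma: (P → Q) ∧ (R → S), P ∨ R ⊢ Q ∨ S
Premise 1: the file exists → it is opened
Premise 2: the file does not exist → an error is raised
Premise 3: the file exists ∨ the file does not exist
Case 1: Assuming the file exists, then by Premise 1, it is opened.
Case 2: Assuming the file does not exist, then by Premise 2, an error is raised.
Since one of the file exists or the file does not exist must hold, we get it is opened or an error is raised.

It is opened or an error is raised.


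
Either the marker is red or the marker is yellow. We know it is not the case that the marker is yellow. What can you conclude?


Disjunctive syllogism: P ∨ Q, ¬P ⊢ Q
Disjunction: the marker is red ∨ the marker is yellow
We know it is not the case that the marker is yellow.
By disjunctive syllogism, the other disjunct must be true.

The marker is red


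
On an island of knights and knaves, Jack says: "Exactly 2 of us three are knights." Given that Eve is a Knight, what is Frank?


Jack claims exactly 2 knights among Jack, Eve, Frank.
Given: Eve is a Knight.

Case 1: Jack is a Knight (tells truth)
  Then exactly 2 of the three are knights.
  Counting Jack, Eve: 2 knight(s) so far. Need 0 more → Frank = Knave.
Case 2: Jack is a Knave (lies)
  Then the count is NOT 2.
  If Frank = Knight, count = 2 = 2 → claim would be true, contradicts lie.
  If Frank = Knave, count = 1 ≠ 2 → lie confirmed ✓

Frank is a Knave.

Knave


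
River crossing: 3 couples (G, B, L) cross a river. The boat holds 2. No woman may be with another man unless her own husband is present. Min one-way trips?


Label couples G, B, L (H = husband, W = wife).
Counting alone: 6 people, the boat carries 2 and someone must bring it back, so each round trip nets at most +1 on the far side until the last crossing → at least 9 trips. The jealousy constraint makes 9 impossible; the shortest valid schedule has 11:
1. WG+WB →  (far: WG,WB; near: HG,HB,HL,WL)
2. WG ←       (far: WB; near: HG,HB,HL,WG,WL)
3. WG+WL →  (far: WG,WB,WL; near: HG,HB,HL)
4. WG ←       (far: WB,WL; near: HG,HB,HL,WG)
5. HB+HL →  (far: HB,WB,HL,WL; near: HG,WG)
6. HB+WB ←  (far: HL,WL; near: HG,WG,HB,WB)
7. HG+HB →  (far: HG,HB,HL,WL; near: WG,WB)
8. WL ←       (far: HG,HB,HL; near: WG,WB,WL)
9. WG+WB →  (far: HG,WG,HB,WB,HL; near: WL)
10. HL ←      (far: HG,WG,HB,WB; near: HL,WL)
11. HL+WL → (far: all six; near: empty)
In every state each wife is either with her husband or with no other man.
Minimum trips = 11

11


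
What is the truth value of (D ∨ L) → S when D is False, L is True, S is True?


D = False, L = True, S = True
Step 1: D ∨ L = False OR True = True
Step 2: (True) → S: false only when antecedent=True and S=False.
Result: True

True


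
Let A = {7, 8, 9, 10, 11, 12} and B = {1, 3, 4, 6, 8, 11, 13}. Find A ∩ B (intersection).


A = {7, 8, 9, 10, 11, 12}
B = {1, 3, 4, 6, 8, 11, 13}
Operation: intersection
Elements in both: 8, 11

{8, 11}


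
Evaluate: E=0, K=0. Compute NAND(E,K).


E AND K = 0
NOT(0) = 1

1


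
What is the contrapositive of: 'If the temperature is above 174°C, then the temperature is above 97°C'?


Original: If the temperature is above 174°C, then the temperature is above 97°C
Contrapositive: If ¬Q, then ¬P
Negate Q: not (the temperature is above 97°C)
Negate P: not (the temperature is above 174°C)

If not (the temperature is above 97°C), then not (the temperature is above 174°C).


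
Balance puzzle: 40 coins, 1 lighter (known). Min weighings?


Each weighing has 3 outcomes (left heavy / balance / right heavy), so k weighings distinguish at most 3^k cases; splitting into three near-equal groups achieves this.
Need 3^k ≥ 40: 3^3 = 27 < 40 ≤ 3^4 = 81
k = ⌈log₃(40)⌉ = 4

4


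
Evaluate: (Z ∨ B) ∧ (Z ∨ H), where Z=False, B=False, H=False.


Z = False, B = False, H = False
Expression: (Z ∨ B) ∧ (Z ∨ H)
Step 1: Z ∨ B = False OR False = False
Step 2: Z ∨ H = False OR False = False
Step 3: (False) ∧ (False) = False AND False = False

False


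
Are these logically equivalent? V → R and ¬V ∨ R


Expression 1: V → R
Expression 2: ¬V ∨ R
Truth table (V R | Expr1 Expr2):
  T T |   T     T
  T F |   F     F
  F T |   T     T
  F F |   T     T
All 4 rows agree, so the expressions are logically equivalent.

Yes


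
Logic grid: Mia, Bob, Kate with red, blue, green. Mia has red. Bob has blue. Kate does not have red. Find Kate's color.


From clues:
  Bob → blue
  Mia → red
By elimination, Kate gets the remaining.

green


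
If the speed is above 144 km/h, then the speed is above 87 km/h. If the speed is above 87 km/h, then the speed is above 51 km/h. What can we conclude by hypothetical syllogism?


Hypothetical syllogism: P → Q, Q → R ⊢ P → R
Premise 1: the speed is above 144 km/h → the speed is above 87 km/h
Premise 2: the speed is above 87 km/h → the speed is above 51 km/h
Chain the implications: the middle term (the speed is above 87 km/h) links the two.
Conclusion: If the speed is above 144 km/h, then the speed is above 51 km/h.

If the speed is above 144 km/h, then the speed is above 51 km/h.


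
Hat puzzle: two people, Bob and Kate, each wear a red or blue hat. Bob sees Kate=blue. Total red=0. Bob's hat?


Total red = 0, Kate = blue
Red accounted for: 0
Remaining for Bob: 0
Bob's hat is blue.

blue


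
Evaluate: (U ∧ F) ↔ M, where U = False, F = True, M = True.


U = False, F = True, M = True
Step 1: U ∧ F = False AND True = False
Step 2: (False) ↔ M: true when both sides have same truth value.
Result: False ↔ True = False

False


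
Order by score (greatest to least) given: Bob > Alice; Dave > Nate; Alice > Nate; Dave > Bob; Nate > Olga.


Constraints: Bob > Alice; Dave > Nate; Alice > Nate; Dave > Bob; Nate > Olga
Method: at each step, the next-highest is the one remaining person who never appears on the smaller side of a constraint between remaining people.
  Step 1: remaining {Bob, Alice, Dave, Olga, Nate}; on the smaller side: {Bob, Alice, Olga, Nate} → Dave is next (Dave > Nate; Dave > Bob).
  Step 2: remaining {Bob, Alice, Olga, Nate}; on the smaller side: {Alice, Olga, Nate} → Bob is next (Bob > Alice).
  Step 3: remaining {Alice, Olga, Nate}; on the smaller side: {Olga, Nate} → Alice is next (Alice > Nate).
  Step 4: remaining {Olga, Nate}; on the smaller side: {Olga} → Nate is next (Nate > Olga).
  Step 5: only Olga remains → lowest.
Final ranking (highest to lowest):

Dave > Bob > Alice > Nate > Olga


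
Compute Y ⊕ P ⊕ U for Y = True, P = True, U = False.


Y = True, P = True, U = False
Step 1: Y ⊕ P = True XOR True = False
Step 2: False ⊕ U = False XOR False = False
XOR is true when an odd number of operands are true.

False


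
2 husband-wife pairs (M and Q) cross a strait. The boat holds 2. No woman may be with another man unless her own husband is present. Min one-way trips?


Label couples M and Q.
1. WM+WQ → (far: WM,WQ; near: HM,HQ)
2. WM ←   (far: WQ; near: HM,HQ,WM)
3. HM+HQ → (far: HM,HQ,WQ; near: WM)
4. HM ←   (far: HQ,WQ; near: HM,WM)  — HM returns, since WM is alone on near bank
5. HM+WM → (far: all four; near: empty)
Every state respects the constraint.
Minimum trips = 5

5


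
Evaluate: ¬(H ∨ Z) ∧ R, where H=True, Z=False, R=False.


H = True, Z = False, R = False
Expression: ¬(H ∨ Z) ∧ R
Step 1: H ∨ Z = True OR False = True
Step 2: ¬(H ∨ Z) = NOT True = False
Step 3: (False) ∧ R = False AND False = False

False


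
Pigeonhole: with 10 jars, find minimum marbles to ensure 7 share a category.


Pigeonhole: to guarantee k in one of n categories, need (k-1)×n + 1.
k = 7, n = 10
Minimum = (7-1) × 10 + 1 = 6 × 10 + 1

61


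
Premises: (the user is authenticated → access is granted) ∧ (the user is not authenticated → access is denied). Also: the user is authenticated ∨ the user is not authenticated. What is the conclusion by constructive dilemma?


Constructive dilemma: (P → Q) ∧ (R → S), P ∨ R ⊢ Q ∨ S
Premise 1: the user is authenticated → access is granted
Premise 2: the user is not authenticated → access is denied
Premise 3: the user is authenticated ∨ the user is not authenticated
Case 1: Assuming the user is authenticated, then by Premise 1, access is granted.
Case 2: Assuming the user is not authenticated, then by Premise 2, access is denied.
Since one of the user is authenticated or the user is not authenticated must hold, we get access is granted or access is denied.

Access is granted or access is denied.


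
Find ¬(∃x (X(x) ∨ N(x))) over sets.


Original: ∃x (X(x) ∨ N(x))
Rule: ¬∀→∃, ¬∃→∀, negate predicate.
Negation: ∀x (¬X(x) ∧ ¬N(x))

∀x (¬X(x) ∧ ¬N(x))


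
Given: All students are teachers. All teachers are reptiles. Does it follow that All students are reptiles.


Premise 1: All students are teachers.
Premise 2: All teachers are reptiles.
Conclusion: All students are reptiles.
Barbara syllogism (AAA-1): All A are B, All B are C → All A are C.
Middle term (teachers) distributed in premise 2.

Valid


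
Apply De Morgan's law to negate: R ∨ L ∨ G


De Morgan's law: ¬(P ∨ Q ∨ R) ≡ ¬P ∧ ¬Q ∧ ¬R
¬(R ∨ L ∨ G) = ¬R ∧ ¬L ∧ ¬G

¬R ∧ ¬L ∧ ¬G


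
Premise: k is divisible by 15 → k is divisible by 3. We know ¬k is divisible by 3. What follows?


Modus tollens: P → Q, ¬Q ⊢ ¬P
P: k is divisible by 15
Q: k is divisible by 3
We have P → Q and Q is false.
By modus tollens, P must be false.

It is not the case that k is divisible by 15


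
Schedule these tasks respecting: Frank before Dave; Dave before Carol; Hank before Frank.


Constraints: Frank before Dave; Dave before Carol; Hank before Frank
Method: repeatedly schedule the remaining task that has no remaining task required before it.
  Step 1: remaining {Hank, Dave, Frank, Carol}; every task except Hank still has a predecessor pending → schedule Hank.
  Step 2: remaining {Dave, Frank, Carol}; every task except Frank still has a predecessor pending → schedule Frank.
  Step 3: remaining {Dave, Carol}; every task except Dave still has a predecessor pending → schedule Dave.
  Step 4: only Carol remains → schedule Carol.
Resulting order:

Hank → Frank → Dave → Carol


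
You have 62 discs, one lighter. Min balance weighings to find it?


Each weighing has 3 outcomes (left heavy / balance / right heavy), so k weighings distinguish at most 3^k cases; splitting into three near-equal groups achieves this.
Need 3^k ≥ 62: 3^3 = 27 < 62 ≤ 3^4 = 81
k = ⌈log₃(62)⌉ = 4

4


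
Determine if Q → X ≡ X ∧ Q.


Expression 1: Q → X
Expression 2: X ∧ Q
Truth table (Q X | Expr1 Expr2):
  T T |   T     T
  T F |   F     F
  F T |   T     F   ← differ
  F F |   T     F   ← differ
Counterexample: Q=F, X=T gives Expr1 = T but Expr2 = F, so the expressions are NOT logically equivalent.

No


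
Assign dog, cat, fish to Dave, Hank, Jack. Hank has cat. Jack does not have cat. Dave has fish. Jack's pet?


From clues:
  Hank → cat
  Dave → fish
By elimination, Jack gets the remaining.

dog


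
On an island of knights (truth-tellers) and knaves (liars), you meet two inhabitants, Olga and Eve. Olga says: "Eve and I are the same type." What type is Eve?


Olga says: "Eve and I are the same type."
Case 1: Olga is a Knight (truth-teller)
  Statement is true → they ARE the same → Eve is also a Knight
Case 2: Olga is a Knave (liar)
  Statement is false → they are NOT the same → Eve is a Knight
In both cases, Eve is a Knight.

Knight


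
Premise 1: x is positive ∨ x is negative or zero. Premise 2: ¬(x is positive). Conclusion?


Disjunctive syllogism: P ∨ Q, ¬P ⊢ Q
Disjunction: x is positive ∨ x is negative or zero
We know it is not the case that x is positive.
By disjunctive syllogism, the other disjunct must be true.

x is negative or zero


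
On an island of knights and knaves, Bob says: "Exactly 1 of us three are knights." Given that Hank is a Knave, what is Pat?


Bob claims exactly 1 knights among Bob, Hank, Pat.
Given: Hank is a Knave.

Case 1: Bob is a Knight (tells truth)
  Then exactly 1 of the three are knights.
  Counting Bob, Hank: 1 knight(s) so far. Need 0 more → Pat = Knave.
Case 2: Bob is a Knave (lies)
  Then the count is NOT 1.
  If Pat = Knight, count = 1 = 1 → claim would be true, contradicts lie.
  If Pat = Knave, count = 0 ≠ 1 → lie confirmed ✓

Pat is a Knave.

Knave


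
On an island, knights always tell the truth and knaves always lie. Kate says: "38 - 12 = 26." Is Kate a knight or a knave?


Statement: "38 - 12 = 26."
Actual: 38 - 12 = 26
Claimed: 26
Statement is TRUE → Kate tells the truth → Knight

Knight


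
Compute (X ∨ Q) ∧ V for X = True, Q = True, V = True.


X = True, Q = True, V = True
Step 1: X ∨ Q = True OR True = True
Step 2: True ∧ V = True AND True = True
OR is true when at least one operand is true; AND requires both.

True
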